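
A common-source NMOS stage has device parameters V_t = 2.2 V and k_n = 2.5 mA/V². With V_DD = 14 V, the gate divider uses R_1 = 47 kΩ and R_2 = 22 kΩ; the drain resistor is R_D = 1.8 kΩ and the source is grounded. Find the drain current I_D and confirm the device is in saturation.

V_G = V_DD·R_2/(R_1+R_2) = 14×22/69 = 4.46 V. With the source grounded, V_GS = V_G = 4.46 V.
Assume saturation: I_D = (k_n/2)(V_GS − V_t)² = (2.5/2)×(4.46 − 2.2)² = 1.25×2.26² = 6.41 mA.
V_DS = V_DD − I_D·R_D = 14 − 6.41×1.8 = 2.47 V.
Saturation requires V_DS ≥ V_GS − V_t = 2.26 V; 2.47 ≥ 2.26 ✓.

I_D ≈ 6.4 mA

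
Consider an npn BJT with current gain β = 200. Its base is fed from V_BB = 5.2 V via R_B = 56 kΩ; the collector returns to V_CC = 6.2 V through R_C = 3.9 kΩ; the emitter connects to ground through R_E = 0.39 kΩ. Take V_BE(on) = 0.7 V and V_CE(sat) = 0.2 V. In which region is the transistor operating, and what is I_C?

Assume active: I_B = (5.2 − 0.7)/(56 + 201×0.39) = 0.0335 mA, I_C = β·I_B = 6.7 mA.
Then V_CE = 6.2 − 6.7×3.9 − 6.73×0.39 = -22.5 V < 0.2 V — the active assumption fails.
Re-solve with V_CE = 0.2 V. KCL at the emitter: V_E/R_E = (V_BB−0.7−V_E)/R_B + (V_CC−0.2−V_E)/R_C, giving V_E = 0.57 V.
I_C = (V_CC − 0.2 − V_E)/R_C = (6 − 0.57)/3.9 = 1.39 mA.
Check: I_B = (4.5 − 0.57)/56 = 0.0702 mA, and β·I_B = 14 mA > I_C, confirming saturation.

saturation; I_C ≈ 1.4 mA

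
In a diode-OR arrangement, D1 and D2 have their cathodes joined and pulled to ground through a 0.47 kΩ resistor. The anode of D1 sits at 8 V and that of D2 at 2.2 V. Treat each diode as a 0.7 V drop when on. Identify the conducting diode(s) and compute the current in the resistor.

Only D1 conducts; I_R ≈ 16 mA

Assume both conduct. Then node N would need to be at both 8−0.7 = 7.3 V and 2.2−0.7 = 1.5 V, which is impossible.
Assume only D1 conducts: V_N = 8 − 0.7 = 7.3 V, so I_R = 7.3/0.47 = 15.5 mA.
Check D2: its anode-to-cathode voltage is 2.2 − 7.3 = -5.1 V < 0.7 V, so it is off. The assumption is consistent.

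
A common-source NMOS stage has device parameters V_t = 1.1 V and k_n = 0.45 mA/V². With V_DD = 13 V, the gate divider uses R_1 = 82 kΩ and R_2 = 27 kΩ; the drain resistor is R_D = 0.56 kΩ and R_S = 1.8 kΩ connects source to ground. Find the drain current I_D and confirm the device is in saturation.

V_G = V_DD·R_2/(R_1+R_2) = 13×27/109 = 3.22 V.
Assume saturation: I_D = (k_n/2)(V_GS − V_t)² with V_GS = V_G − I_D·R_S = 3.22 − 1.8·I_D.
Substituting gives 0.729·I_D² − 2.72·I_D + 1.01 = 0, with roots I_D = 0.419 or 3.31 mA.
The root I_D = 3.31 mA gives V_GS = -2.73 V ≤ V_t, so take I_D = 0.419 mA.
Then V_GS = 2.47 V and V_DS = V_DD − I_D(R_D+R_S) = 13 − 0.419×2.36 = 12 V.
Saturation requires V_DS ≥ V_GS − V_t = 1.37 V; 12 ≥ 1.37 ✓.

I_D ≈ 0.42 mA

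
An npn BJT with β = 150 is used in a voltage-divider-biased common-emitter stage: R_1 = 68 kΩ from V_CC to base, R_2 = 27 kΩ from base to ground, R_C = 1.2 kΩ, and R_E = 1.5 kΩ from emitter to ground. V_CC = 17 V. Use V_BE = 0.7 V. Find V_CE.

Thevenize the base divider: V_Th = V_CC·R_2/(R_1+R_2) = 17×27/95 = 4.83 V, R_Th = R_1‖R_2 = 19.3 kΩ.
Base-emitter loop: V_Th = I_B·R_Th + V_BE + (β+1)I_B·R_E, so I_B = (4.83 − 0.7) / (19.3 + 151×1.5) = 0.0168 mA.
I_C = β·I_B = 150×0.0168 = 2.52 mA, and I_E = (β+1)I_B = 2.54 mA.
V_CE = V_CC − I_C·R_C − I_E·R_E = 17 − 2.52×1.2 − 2.54×1.5 = 10.2 V.
V_CE = 10.2 V > 0.2 V confirms active-region operation.

V_CE ≈ 10 V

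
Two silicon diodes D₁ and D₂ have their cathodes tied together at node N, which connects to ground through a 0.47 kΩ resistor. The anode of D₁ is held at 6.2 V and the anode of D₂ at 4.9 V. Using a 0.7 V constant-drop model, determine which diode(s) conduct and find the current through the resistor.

Assume both conduct. Then node N would need to be at both 6.2−0.7 = 5.5 V and 4.9−0.7 = 4.2 V, which is impossible.
Assume only D₁ conducts: V_N = 6.2 − 0.7 = 5.5 V, so I_R = 5.5/0.47 = 11.7 mA.
Check D₂: its anode-to-cathode voltage is 4.9 − 5.5 = -0.6 V < 0.7 V, so it is off. The assumption is consistent.

Only D₁ conducts; I_R ≈ 12 mA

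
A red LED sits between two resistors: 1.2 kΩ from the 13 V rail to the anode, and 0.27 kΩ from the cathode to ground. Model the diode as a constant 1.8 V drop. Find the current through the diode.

The two resistors are in series with the diode, so KVL gives 13 = I·1.2 + 1.8 + I·0.27.
I = (13 − 1.8) / (1.2 + 0.27) kΩ = 11.2 / 1.47 = 7.62 mA.

I ≈ 7.6 mA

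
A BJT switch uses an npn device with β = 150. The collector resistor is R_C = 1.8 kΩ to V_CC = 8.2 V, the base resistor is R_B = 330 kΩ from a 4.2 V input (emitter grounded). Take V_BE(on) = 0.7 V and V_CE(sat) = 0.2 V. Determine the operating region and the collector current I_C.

Assume active. Base-emitter loop: I_B = (V_BB − V_BE)/R_B = (4.2 − 0.7)/330 = 0.0106 mA.
I_C = β·I_B = 150×0.0106 = 1.59 mA.
V_CE = V_CC − I_C·R_C = 8.2 − 1.59×1.8 = 5.34 V > V_CE(sat), so the active-region assumption holds.

active; I_C ≈ 1.6 mA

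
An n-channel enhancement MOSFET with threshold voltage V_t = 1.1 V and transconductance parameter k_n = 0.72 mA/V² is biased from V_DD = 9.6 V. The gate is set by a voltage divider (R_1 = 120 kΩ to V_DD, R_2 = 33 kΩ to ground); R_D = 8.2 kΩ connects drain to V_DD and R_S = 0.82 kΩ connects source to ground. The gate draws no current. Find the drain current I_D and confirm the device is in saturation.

V_G = V_DD·R_2/(R_1+R_2) = 9.6×33/153 = 2.07 V.
Assume saturation: I_D = (k_n/2)(V_GS − V_t)² with V_GS = V_G − I_D·R_S = 2.07 − 0.82·I_D.
Substituting gives 0.242·I_D² − 1.57·I_D + 0.339 = 0, with roots I_D = 0.223 or 6.28 mA.
The root I_D = 6.28 mA gives V_GS = -3.08 V ≤ V_t, so take I_D = 0.223 mA.
Then V_GS = 1.89 V and V_DS = V_DD − I_D(R_D+R_S) = 9.6 − 0.223×9.02 = 7.59 V.
Saturation requires V_DS ≥ V_GS − V_t = 0.788 V; 7.59 ≥ 0.788 ✓.

I_D ≈ 0.22 mA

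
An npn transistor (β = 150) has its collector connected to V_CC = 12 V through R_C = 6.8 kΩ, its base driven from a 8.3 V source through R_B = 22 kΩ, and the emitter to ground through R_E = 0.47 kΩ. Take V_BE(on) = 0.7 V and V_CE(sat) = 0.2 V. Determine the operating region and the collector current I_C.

saturation; I_C ≈ 1.6 mA

Assume active: I_B = (8.3 − 0.7)/(22 + 151×0.47) = 0.0817 mA, I_C = β·I_B = 12.3 mA.
Then V_CE = 12 − 12.3×6.8 − 12.3×0.47 = -77.2 V < 0.2 V — the active assumption fails.
Re-solve with V_CE = 0.2 V. KCL at the emitter: V_E/R_E = (V_BB−0.7−V_E)/R_B + (V_CC−0.2−V_E)/R_C, giving V_E = 0.897 V.
I_C = (V_CC − 0.2 − V_E)/R_C = (11.8 − 0.897)/6.8 = 1.6 mA.
Check: I_B = (7.6 − 0.897)/22 = 0.305 mA, and β·I_B = 45.7 mA > I_C, confirming saturation.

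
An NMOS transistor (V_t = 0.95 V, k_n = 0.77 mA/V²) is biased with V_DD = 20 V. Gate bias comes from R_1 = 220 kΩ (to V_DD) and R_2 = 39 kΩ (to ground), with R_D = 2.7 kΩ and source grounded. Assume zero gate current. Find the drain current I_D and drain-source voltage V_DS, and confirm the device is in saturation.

I_D ≈ 1.6 mA, V_DS ≈ 16 V

V_G = V_DD·R_2/(R_1+R_2) = 20×39/259 = 3.01 V. With the source grounded, V_GS = V_G = 3.01 V.
Assume saturation: I_D = (k_n/2)(V_GS − V_t)² = (0.77/2)×(3.01 − 0.95)² = 0.385×2.06² = 1.64 mA.
V_DS = V_DD − I_D·R_D = 20 − 1.64×2.7 = 15.6 V.
Saturation requires V_DS ≥ V_GS − V_t = 2.06 V; 15.6 ≥ 2.06 ✓.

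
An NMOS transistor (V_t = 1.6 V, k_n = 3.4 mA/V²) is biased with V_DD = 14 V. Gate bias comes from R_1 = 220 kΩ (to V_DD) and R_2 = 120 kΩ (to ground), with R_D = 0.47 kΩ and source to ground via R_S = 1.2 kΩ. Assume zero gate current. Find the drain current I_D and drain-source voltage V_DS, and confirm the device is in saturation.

V_G = V_DD·R_2/(R_1+R_2) = 14×120/340 = 4.94 V.
Assume saturation: I_D = (k_n/2)(V_GS − V_t)² with V_GS = V_G − I_D·R_S = 4.94 − 1.2·I_D.
Substituting gives 2.45·I_D² − 14.6·I_D + 19 = 0, with roots I_D = 1.9 or 4.07 mA.
The root I_D = 4.07 mA gives V_GS = 0.0519 V ≤ V_t, so take I_D = 1.9 mA.
Then V_GS = 2.66 V and V_DS = V_DD − I_D(R_D+R_S) = 14 − 1.9×1.67 = 10.8 V.
Saturation requires V_DS ≥ V_GS − V_t = 1.06 V; 10.8 ≥ 1.06 ✓.

I_D ≈ 1.9 mA, V_DS ≈ 11 V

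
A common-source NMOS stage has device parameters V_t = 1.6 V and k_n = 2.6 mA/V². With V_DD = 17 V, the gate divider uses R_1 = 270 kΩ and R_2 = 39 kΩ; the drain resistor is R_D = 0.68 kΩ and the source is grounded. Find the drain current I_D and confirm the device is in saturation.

V_G = V_DD·R_2/(R_1+R_2) = 17×39/309 = 2.15 V. With the source grounded, V_GS = V_G = 2.15 V.
Assume saturation: I_D = (k_n/2)(V_GS − V_t)² = (2.6/2)×(2.15 − 1.6)² = 1.3×0.546² = 0.387 mA.
V_DS = V_DD − I_D·R_D = 17 − 0.387×0.68 = 16.7 V.
Saturation requires V_DS ≥ V_GS − V_t = 0.546 V; 16.7 ≥ 0.546 ✓.

I_D ≈ 0.39 mA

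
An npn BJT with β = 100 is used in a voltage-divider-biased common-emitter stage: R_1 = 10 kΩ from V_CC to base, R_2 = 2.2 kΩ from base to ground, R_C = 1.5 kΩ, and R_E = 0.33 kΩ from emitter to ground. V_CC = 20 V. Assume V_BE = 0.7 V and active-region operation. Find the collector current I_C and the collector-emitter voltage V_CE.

I_C ≈ 8.3 mA, V_CE ≈ 4.8 V

Thevenize the base divider: V_Th = V_CC·R_2/(R_1+R_2) = 20×2.2/12.2 = 3.61 V, R_Th = R_1‖R_2 = 1.8 kΩ.
Base-emitter loop: V_Th = I_B·R_Th + V_BE + (β+1)I_B·R_E, so I_B = (3.61 − 0.7) / (1.8 + 101×0.33) = 0.0827 mA.
I_C = β·I_B = 100×0.0827 = 8.27 mA, and I_E = (β+1)I_B = 8.36 mA.
V_CE = V_CC − I_C·R_C − I_E·R_E = 20 − 8.27×1.5 − 8.36×0.33 = 4.83 V.
V_CE = 4.83 V > 0.2 V confirms active-region operation.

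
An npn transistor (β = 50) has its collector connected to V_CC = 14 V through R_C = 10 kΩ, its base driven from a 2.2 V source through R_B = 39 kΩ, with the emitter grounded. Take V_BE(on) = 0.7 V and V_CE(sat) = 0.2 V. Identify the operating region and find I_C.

Assume active: I_B = (2.2 − 0.7)/39 = 0.0385 mA, giving I_C = β·I_B = 1.92 mA.
But then V_CE = 14 − 1.92×10 = -5.23 V < V_CE(sat) = 0.2 V — impossible in the active region.
So the transistor is saturated. With V_CE = 0.2 V, I_C = (V_CC − 0.2)/R_C = 13.8/10 = 1.38 mA.
Check: β·I_B = 1.92 mA > I_C = 1.38 mA, confirming saturation.

saturation; I_C ≈ 1.4 mA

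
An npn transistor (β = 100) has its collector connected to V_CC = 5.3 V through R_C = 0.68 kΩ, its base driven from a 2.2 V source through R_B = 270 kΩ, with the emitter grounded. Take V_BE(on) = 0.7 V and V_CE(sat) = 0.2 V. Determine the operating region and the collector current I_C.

active; I_C ≈ 0.56 mA

Assume active. Base-emitter loop: I_B = (V_BB − V_BE)/R_B = (2.2 − 0.7)/270 = 0.00556 mA.
I_C = β·I_B = 100×0.00556 = 0.556 mA.
V_CE = V_CC − I_C·R_C = 5.3 − 0.556×0.68 = 4.92 V > V_CE(sat), so the active-region assumption holds.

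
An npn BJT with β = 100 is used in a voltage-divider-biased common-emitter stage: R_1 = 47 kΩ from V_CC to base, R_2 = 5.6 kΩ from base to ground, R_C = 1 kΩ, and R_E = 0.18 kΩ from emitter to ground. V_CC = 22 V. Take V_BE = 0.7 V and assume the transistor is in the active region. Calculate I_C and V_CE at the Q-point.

I_C ≈ 7.1 mA, V_CE ≈ 14 V

Thevenize the base divider: V_Th = V_CC·R_2/(R_1+R_2) = 22×5.6/52.6 = 2.34 V, R_Th = R_1‖R_2 = 5 kΩ.
Base-emitter loop: V_Th = I_B·R_Th + V_BE + (β+1)I_B·R_E, so I_B = (2.34 − 0.7) / (5 + 101×0.18) = 0.0708 mA.
I_C = β·I_B = 100×0.0708 = 7.08 mA, and I_E = (β+1)I_B = 7.15 mA.
V_CE = V_CC − I_C·R_C − I_E·R_E = 22 − 7.08×1 − 7.15×0.18 = 13.6 V.
V_CE = 13.6 V > 0.2 V confirms active-region operation.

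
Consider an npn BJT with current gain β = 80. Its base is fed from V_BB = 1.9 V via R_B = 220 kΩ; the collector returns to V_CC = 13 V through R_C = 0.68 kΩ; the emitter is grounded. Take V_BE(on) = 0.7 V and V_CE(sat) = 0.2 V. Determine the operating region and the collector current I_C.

active; I_C ≈ 0.44 mA

Assume active. Base-emitter loop: I_B = (V_BB − V_BE)/R_B = (1.9 − 0.7)/220 = 0.00545 mA.
I_C = β·I_B = 80×0.00545 = 0.436 mA.
V_CE = V_CC − I_C·R_C = 13 − 0.436×0.68 = 12.7 V > V_CE(sat), so the active-region assumption holds.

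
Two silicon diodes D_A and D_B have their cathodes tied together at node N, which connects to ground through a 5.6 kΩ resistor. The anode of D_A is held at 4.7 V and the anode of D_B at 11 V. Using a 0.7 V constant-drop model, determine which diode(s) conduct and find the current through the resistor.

Assume both conduct. Then node N would need to be at both 4.7−0.7 = 4 V and 11−0.7 = 10.3 V, which is impossible.
Assume only D_B conducts: V_N = 11 − 0.7 = 10.3 V, so I_R = 10.3/5.6 = 1.84 mA.
Check D_A: its anode-to-cathode voltage is 4.7 − 10.3 = -5.6 V < 0.7 V, so it is off. The assumption is consistent.

Only D_B conducts; I_R ≈ 1.8 mA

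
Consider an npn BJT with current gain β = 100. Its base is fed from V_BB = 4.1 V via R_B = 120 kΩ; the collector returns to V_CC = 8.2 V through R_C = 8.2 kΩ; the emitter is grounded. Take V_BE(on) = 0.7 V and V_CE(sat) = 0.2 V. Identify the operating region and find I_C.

Assume active: I_B = (4.1 − 0.7)/120 = 0.0283 mA, giving I_C = β·I_B = 2.83 mA.
But then V_CE = 8.2 − 2.83×8.2 = -15 V < V_CE(sat) = 0.2 V — impossible in the active region.
So the transistor is saturated. With V_CE = 0.2 V, I_C = (V_CC − 0.2)/R_C = 8/8.2 = 0.976 mA.
Check: β·I_B = 2.83 mA > I_C = 0.976 mA, confirming saturation.

saturation; I_C ≈ 0.98 mA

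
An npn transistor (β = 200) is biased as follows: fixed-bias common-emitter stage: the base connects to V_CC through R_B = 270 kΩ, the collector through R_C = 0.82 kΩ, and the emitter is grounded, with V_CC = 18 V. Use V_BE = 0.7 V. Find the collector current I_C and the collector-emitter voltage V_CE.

I_C ≈ 13 mA, V_CE ≈ 7.5 V

Base loop: V_CC = I_B·R_B + V_BE, so I_B = (18 − 0.7)/270 kΩ = 0.0641 mA.
In the active region I_C = β·I_B = 200 × 0.0641 = 12.8 mA.
Collector loop: V_CE = V_CC − I_C·R_C = 18 − 12.8×0.82 = 7.49 V.
Since V_CE = 7.49 V > V_CE(sat) ≈ 0.2 V, the transistor is in the active region as assumed.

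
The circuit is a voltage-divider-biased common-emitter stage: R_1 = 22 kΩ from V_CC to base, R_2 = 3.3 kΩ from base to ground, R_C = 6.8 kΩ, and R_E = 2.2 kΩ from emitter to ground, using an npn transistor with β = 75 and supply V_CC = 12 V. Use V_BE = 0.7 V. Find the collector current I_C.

Thevenize the base divider: V_Th = V_CC·R_2/(R_1+R_2) = 12×3.3/25.3 = 1.57 V, R_Th = R_1‖R_2 = 2.87 kΩ.
Base-emitter loop: V_Th = I_B·R_Th + V_BE + (β+1)I_B·R_E, so I_B = (1.57 − 0.7) / (2.87 + 76×2.2) = 0.00509 mA.
I_C = β·I_B = 75×0.00509 = 0.382 mA, and I_E = (β+1)I_B = 0.387 mA.
V_CE = V_CC − I_C·R_C − I_E·R_E = 12 − 0.382×6.8 − 0.387×2.2 = 8.55 V.
V_CE = 8.55 V > 0.2 V confirms active-region operation.

I_C ≈ 0.38 mA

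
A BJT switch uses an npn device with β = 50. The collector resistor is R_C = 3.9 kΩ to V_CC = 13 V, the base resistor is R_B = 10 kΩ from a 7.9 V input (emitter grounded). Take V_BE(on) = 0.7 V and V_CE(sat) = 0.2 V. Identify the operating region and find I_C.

saturation; I_C ≈ 3.3 mA

Assume active: I_B = (7.9 − 0.7)/10 = 0.72 mA, giving I_C = β·I_B = 36 mA.
But then V_CE = 13 − 36×3.9 = -127 V < V_CE(sat) = 0.2 V — impossible in the active region.
So the transistor is saturated. With V_CE = 0.2 V, I_C = (V_CC − 0.2)/R_C = 12.8/3.9 = 3.28 mA.
Check: β·I_B = 36 mA > I_C = 3.28 mA, confirming saturation.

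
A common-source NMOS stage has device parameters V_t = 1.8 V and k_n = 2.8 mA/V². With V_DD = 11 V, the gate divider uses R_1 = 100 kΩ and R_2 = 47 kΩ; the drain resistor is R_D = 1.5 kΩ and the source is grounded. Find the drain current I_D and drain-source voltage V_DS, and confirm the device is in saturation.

V_G = V_DD·R_2/(R_1+R_2) = 11×47/147 = 3.52 V. With the source grounded, V_GS = V_G = 3.52 V.
Assume saturation: I_D = (k_n/2)(V_GS − V_t)² = (2.8/2)×(3.52 − 1.8)² = 1.4×1.72² = 4.13 mA.
V_DS = V_DD − I_D·R_D = 11 − 4.13×1.5 = 4.81 V.
Saturation requires V_DS ≥ V_GS − V_t = 1.72 V; 4.81 ≥ 1.72 ✓.

I_D ≈ 4.1 mA, V_DS ≈ 4.8 V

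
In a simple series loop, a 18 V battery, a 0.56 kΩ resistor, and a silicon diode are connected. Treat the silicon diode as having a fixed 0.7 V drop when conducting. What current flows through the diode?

I ≈ 31 mA

KVL around the loop: 18 = V_D + I·R = 0.7 + I × 0.56 kΩ.
So I = (18 − 0.7) / 0.56 kΩ = 17.3 / 0.56 = 30.9 mA.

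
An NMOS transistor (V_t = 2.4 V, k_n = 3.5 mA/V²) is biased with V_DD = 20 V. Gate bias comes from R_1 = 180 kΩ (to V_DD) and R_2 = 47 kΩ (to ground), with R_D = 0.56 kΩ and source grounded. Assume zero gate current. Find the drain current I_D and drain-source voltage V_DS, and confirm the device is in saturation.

V_G = V_DD·R_2/(R_1+R_2) = 20×47/227 = 4.14 V. With the source grounded, V_GS = V_G = 4.14 V.
Assume saturation: I_D = (k_n/2)(V_GS − V_t)² = (3.5/2)×(4.14 − 2.4)² = 1.75×1.74² = 5.3 mA.
V_DS = V_DD − I_D·R_D = 20 − 5.3×0.56 = 17 V.
Saturation requires V_DS ≥ V_GS − V_t = 1.74 V; 17 ≥ 1.74 ✓.

I_D ≈ 5.3 mA, V_DS ≈ 17 V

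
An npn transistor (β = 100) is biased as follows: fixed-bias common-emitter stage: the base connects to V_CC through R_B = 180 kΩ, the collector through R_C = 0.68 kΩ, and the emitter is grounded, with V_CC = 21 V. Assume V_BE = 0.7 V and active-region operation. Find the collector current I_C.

I_C ≈ 11 mA

Base loop: V_CC = I_B·R_B + V_BE, so I_B = (21 − 0.7)/180 kΩ = 0.113 mA.
In the active region I_C = β·I_B = 100 × 0.113 = 11.3 mA.
Collector loop: V_CE = V_CC − I_C·R_C = 21 − 11.3×0.68 = 13.3 V.
Since V_CE = 13.3 V > V_CE(sat) ≈ 0.2 V, the transistor is in the active region as assumed.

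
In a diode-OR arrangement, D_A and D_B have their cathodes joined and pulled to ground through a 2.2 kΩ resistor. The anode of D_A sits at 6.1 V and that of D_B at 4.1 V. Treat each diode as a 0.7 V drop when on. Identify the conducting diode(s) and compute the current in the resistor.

Only D_A conducts; I_R ≈ 2.5 mA

Assume both conduct. Then node N would need to be at both 6.1−0.7 = 5.4 V and 4.1−0.7 = 3.4 V, which is impossible.
Assume only D_A conducts: V_N = 6.1 − 0.7 = 5.4 V, so I_R = 5.4/2.2 = 2.45 mA.
Check D_B: its anode-to-cathode voltage is 4.1 − 5.4 = -1.3 V < 0.7 V, so it is off. The assumption is consistent.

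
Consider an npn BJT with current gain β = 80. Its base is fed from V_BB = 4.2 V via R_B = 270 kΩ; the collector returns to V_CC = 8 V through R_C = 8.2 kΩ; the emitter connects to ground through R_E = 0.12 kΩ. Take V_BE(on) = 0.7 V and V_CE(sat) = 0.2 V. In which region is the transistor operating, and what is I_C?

saturation; I_C ≈ 0.94 mA

Assume active: I_B = (4.2 − 0.7)/(270 + 81×0.12) = 0.0125 mA, I_C = β·I_B = 1 mA.
Then V_CE = 8 − 1×8.2 − 1.01×0.12 = -0.33 V < 0.2 V — the active assumption fails.
Re-solve with V_CE = 0.2 V. KCL at the emitter: V_E/R_E = (V_BB−0.7−V_E)/R_B + (V_CC−0.2−V_E)/R_C, giving V_E = 0.114 V.
I_C = (V_CC − 0.2 − V_E)/R_C = (7.8 − 0.114)/8.2 = 0.937 mA.
Check: I_B = (3.5 − 0.114)/270 = 0.0125 mA, and β·I_B = 1 mA > I_C, confirming saturation.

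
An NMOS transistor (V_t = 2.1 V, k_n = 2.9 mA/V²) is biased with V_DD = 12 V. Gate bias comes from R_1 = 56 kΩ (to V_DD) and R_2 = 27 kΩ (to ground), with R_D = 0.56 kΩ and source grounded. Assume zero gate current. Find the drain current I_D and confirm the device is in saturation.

V_G = V_DD·R_2/(R_1+R_2) = 12×27/83 = 3.9 V. With the source grounded, V_GS = V_G = 3.9 V.
Assume saturation: I_D = (k_n/2)(V_GS − V_t)² = (2.9/2)×(3.9 − 2.1)² = 1.45×1.8² = 4.72 mA.
V_DS = V_DD − I_D·R_D = 12 − 4.72×0.56 = 9.36 V.
Saturation requires V_DS ≥ V_GS − V_t = 1.8 V; 9.36 ≥ 1.8 ✓.

I_D ≈ 4.7 mA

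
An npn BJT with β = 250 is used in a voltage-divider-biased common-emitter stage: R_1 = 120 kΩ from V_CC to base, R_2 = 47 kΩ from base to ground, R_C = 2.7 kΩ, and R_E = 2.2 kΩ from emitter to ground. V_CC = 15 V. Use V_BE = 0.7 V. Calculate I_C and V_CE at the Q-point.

Thevenize the base divider: V_Th = V_CC·R_2/(R_1+R_2) = 15×47/167 = 4.22 V, R_Th = R_1‖R_2 = 33.8 kΩ.
Base-emitter loop: V_Th = I_B·R_Th + V_BE + (β+1)I_B·R_E, so I_B = (4.22 − 0.7) / (33.8 + 251×2.2) = 0.00601 mA.
I_C = β·I_B = 250×0.00601 = 1.5 mA, and I_E = (β+1)I_B = 1.51 mA.
V_CE = V_CC − I_C·R_C − I_E·R_E = 15 − 1.5×2.7 − 1.51×2.2 = 7.62 V.
V_CE = 7.62 V > 0.2 V confirms active-region operation.

I_C ≈ 1.5 mA, V_CE ≈ 7.6 V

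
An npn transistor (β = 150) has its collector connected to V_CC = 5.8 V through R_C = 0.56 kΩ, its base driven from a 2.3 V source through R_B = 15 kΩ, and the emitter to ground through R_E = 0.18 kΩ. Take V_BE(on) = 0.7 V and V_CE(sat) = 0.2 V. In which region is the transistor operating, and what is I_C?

active; I_C ≈ 5.7 mA

Assume active. Base-emitter loop: I_B = (V_BB − V_BE)/(R_B + (β+1)R_E) = (2.3 − 0.7)/(15 + 151×0.18) = 0.0379 mA.
I_C = β·I_B = 150×0.0379 = 5.69 mA.
V_CE = V_CC − I_C·R_C − I_E·R_E = 5.8 − 5.69×0.56 − 5.73×0.18 = 1.58 V > V_CE(sat), so the active-region assumption holds.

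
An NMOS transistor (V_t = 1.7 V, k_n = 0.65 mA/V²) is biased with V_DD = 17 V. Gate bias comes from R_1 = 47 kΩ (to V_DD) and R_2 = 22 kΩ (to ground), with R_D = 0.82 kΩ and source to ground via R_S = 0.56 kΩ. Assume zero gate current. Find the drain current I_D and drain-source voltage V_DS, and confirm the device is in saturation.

V_G = V_DD·R_2/(R_1+R_2) = 17×22/69 = 5.42 V.
Assume saturation: I_D = (k_n/2)(V_GS − V_t)² with V_GS = V_G − I_D·R_S = 5.42 − 0.56·I_D.
Substituting gives 0.102·I_D² − 2.35·I_D + 4.5 = 0, with roots I_D = 2.1 or 21 mA.
The root I_D = 21 mA gives V_GS = -6.34 V ≤ V_t, so take I_D = 2.1 mA.
Then V_GS = 4.24 V and V_DS = V_DD − I_D(R_D+R_S) = 17 − 2.1×1.38 = 14.1 V.
Saturation requires V_DS ≥ V_GS − V_t = 2.54 V; 14.1 ≥ 2.54 ✓.

I_D ≈ 2.1 mA, V_DS ≈ 14 V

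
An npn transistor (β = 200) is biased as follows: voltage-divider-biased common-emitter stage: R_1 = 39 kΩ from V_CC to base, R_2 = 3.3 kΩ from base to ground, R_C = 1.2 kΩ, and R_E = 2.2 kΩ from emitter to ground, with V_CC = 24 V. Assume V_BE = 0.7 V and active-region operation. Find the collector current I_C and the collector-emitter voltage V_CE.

I_C ≈ 0.53 mA, V_CE ≈ 22 V

Thevenize the base divider: V_Th = V_CC·R_2/(R_1+R_2) = 24×3.3/42.3 = 1.87 V, R_Th = R_1‖R_2 = 3.04 kΩ.
Base-emitter loop: V_Th = I_B·R_Th + V_BE + (β+1)I_B·R_E, so I_B = (1.87 − 0.7) / (3.04 + 201×2.2) = 0.00263 mA.
I_C = β·I_B = 200×0.00263 = 0.527 mA, and I_E = (β+1)I_B = 0.529 mA.
V_CE = V_CC − I_C·R_C − I_E·R_E = 24 − 0.527×1.2 − 0.529×2.2 = 22.2 V.
V_CE = 22.2 V > 0.2 V confirms active-region operation.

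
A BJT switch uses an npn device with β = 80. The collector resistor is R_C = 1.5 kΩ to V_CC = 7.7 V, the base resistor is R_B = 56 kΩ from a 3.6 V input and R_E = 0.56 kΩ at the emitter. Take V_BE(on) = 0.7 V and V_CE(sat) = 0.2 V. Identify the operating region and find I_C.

Assume active. Base-emitter loop: I_B = (V_BB − V_BE)/(R_B + (β+1)R_E) = (3.6 − 0.7)/(56 + 81×0.56) = 0.0286 mA.
I_C = β·I_B = 80×0.0286 = 2.29 mA.
V_CE = V_CC − I_C·R_C − I_E·R_E = 7.7 − 2.29×1.5 − 2.32×0.56 = 2.97 V > V_CE(sat), so the active-region assumption holds.

active; I_C ≈ 2.3 mA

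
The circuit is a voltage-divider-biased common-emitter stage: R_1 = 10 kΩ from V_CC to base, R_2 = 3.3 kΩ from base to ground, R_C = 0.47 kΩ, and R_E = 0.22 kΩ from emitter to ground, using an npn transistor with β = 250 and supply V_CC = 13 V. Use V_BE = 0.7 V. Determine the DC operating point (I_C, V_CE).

I_C ≈ 11 mA, V_CE ≈ 5.4 V

Thevenize the base divider: V_Th = V_CC·R_2/(R_1+R_2) = 13×3.3/13.3 = 3.23 V, R_Th = R_1‖R_2 = 2.48 kΩ.
Base-emitter loop: V_Th = I_B·R_Th + V_BE + (β+1)I_B·R_E, so I_B = (3.23 − 0.7) / (2.48 + 251×0.22) = 0.0438 mA.
I_C = β·I_B = 250×0.0438 = 10.9 mA, and I_E = (β+1)I_B = 11 mA.
V_CE = V_CC − I_C·R_C − I_E·R_E = 13 − 10.9×0.47 − 11×0.22 = 5.44 V.
V_CE = 5.44 V > 0.2 V confirms active-region operation.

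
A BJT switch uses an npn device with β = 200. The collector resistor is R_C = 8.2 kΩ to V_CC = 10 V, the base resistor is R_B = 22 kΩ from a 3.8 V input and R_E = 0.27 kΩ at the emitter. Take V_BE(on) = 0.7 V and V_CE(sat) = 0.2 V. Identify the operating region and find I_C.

saturation; I_C ≈ 1.2 mA

Assume active: I_B = (3.8 − 0.7)/(22 + 201×0.27) = 0.0406 mA, I_C = β·I_B = 8.13 mA.
Then V_CE = 10 − 8.13×8.2 − 8.17×0.27 = -58.9 V < 0.2 V — the active assumption fails.
Re-solve with V_CE = 0.2 V. KCL at the emitter: V_E/R_E = (V_BB−0.7−V_E)/R_B + (V_CC−0.2−V_E)/R_C, giving V_E = 0.345 V.
I_C = (V_CC − 0.2 − V_E)/R_C = (9.8 − 0.345)/8.2 = 1.15 mA.
Check: I_B = (3.1 − 0.345)/22 = 0.125 mA, and β·I_B = 25 mA > I_C, confirming saturation.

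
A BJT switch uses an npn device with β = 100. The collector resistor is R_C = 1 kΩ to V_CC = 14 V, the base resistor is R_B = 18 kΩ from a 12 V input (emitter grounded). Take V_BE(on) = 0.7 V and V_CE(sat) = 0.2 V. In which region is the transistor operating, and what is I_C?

Assume active: I_B = (12 − 0.7)/18 = 0.628 mA, giving I_C = β·I_B = 62.8 mA.
But then V_CE = 14 − 62.8×1 = -48.8 V < V_CE(sat) = 0.2 V — impossible in the active region.
So the transistor is saturated. With V_CE = 0.2 V, I_C = (V_CC − 0.2)/R_C = 13.8/1 = 13.8 mA.
Check: β·I_B = 62.8 mA > I_C = 13.8 mA, confirming saturation.

saturation; I_C ≈ 14 mA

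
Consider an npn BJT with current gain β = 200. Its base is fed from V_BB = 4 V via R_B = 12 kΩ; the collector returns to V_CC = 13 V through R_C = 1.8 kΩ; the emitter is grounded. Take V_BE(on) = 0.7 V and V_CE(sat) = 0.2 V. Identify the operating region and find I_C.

Assume active: I_B = (4 − 0.7)/12 = 0.275 mA, giving I_C = β·I_B = 55 mA.
But then V_CE = 13 − 55×1.8 = -86 V < V_CE(sat) = 0.2 V — impossible in the active region.
So the transistor is saturated. With V_CE = 0.2 V, I_C = (V_CC − 0.2)/R_C = 12.8/1.8 = 7.11 mA.
Check: β·I_B = 55 mA > I_C = 7.11 mA, confirming saturation.

saturation; I_C ≈ 7.1 mA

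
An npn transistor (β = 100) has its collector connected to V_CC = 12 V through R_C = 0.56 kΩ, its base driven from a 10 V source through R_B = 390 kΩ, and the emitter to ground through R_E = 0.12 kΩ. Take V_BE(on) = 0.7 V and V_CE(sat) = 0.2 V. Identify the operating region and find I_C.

active; I_C ≈ 2.3 mA

Assume active. Base-emitter loop: I_B = (V_BB − V_BE)/(R_B + (β+1)R_E) = (10 − 0.7)/(390 + 101×0.12) = 0.0231 mA.
I_C = β·I_B = 100×0.0231 = 2.31 mA.
V_CE = V_CC − I_C·R_C − I_E·R_E = 12 − 2.31×0.56 − 2.34×0.12 = 10.4 V > V_CE(sat), so the active-region assumption holds.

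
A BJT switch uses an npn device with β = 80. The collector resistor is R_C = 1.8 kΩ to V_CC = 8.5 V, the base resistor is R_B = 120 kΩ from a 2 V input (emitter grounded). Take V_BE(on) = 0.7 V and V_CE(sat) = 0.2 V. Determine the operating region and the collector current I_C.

Assume active. Base-emitter loop: I_B = (V_BB − V_BE)/R_B = (2 − 0.7)/120 = 0.0108 mA.
I_C = β·I_B = 80×0.0108 = 0.867 mA.
V_CE = V_CC − I_C·R_C = 8.5 − 0.867×1.8 = 6.94 V > V_CE(sat), so the active-region assumption holds.

active; I_C ≈ 0.87 mA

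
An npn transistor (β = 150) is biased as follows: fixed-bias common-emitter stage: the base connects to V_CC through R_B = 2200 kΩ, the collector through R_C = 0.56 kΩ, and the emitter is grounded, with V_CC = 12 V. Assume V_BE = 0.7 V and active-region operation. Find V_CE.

V_CE ≈ 12 V

Base loop: V_CC = I_B·R_B + V_BE, so I_B = (12 − 0.7)/2200 kΩ = 0.00514 mA.
In the active region I_C = β·I_B = 150 × 0.00514 = 0.77 mA.
Collector loop: V_CE = V_CC − I_C·R_C = 12 − 0.77×0.56 = 11.6 V.
Since V_CE = 11.6 V > V_CE(sat) ≈ 0.2 V, the transistor is in the active region as assumed.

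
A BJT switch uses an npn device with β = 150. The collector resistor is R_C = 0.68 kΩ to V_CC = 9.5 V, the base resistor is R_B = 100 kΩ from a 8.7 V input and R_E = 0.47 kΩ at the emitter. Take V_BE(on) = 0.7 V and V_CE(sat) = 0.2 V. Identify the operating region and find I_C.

Assume active. Base-emitter loop: I_B = (V_BB − V_BE)/(R_B + (β+1)R_E) = (8.7 − 0.7)/(100 + 151×0.47) = 0.0468 mA.
I_C = β·I_B = 150×0.0468 = 7.02 mA.
V_CE = V_CC − I_C·R_C − I_E·R_E = 9.5 − 7.02×0.68 − 7.07×0.47 = 1.41 V > V_CE(sat), so the active-region assumption holds.

active; I_C ≈ 7 mA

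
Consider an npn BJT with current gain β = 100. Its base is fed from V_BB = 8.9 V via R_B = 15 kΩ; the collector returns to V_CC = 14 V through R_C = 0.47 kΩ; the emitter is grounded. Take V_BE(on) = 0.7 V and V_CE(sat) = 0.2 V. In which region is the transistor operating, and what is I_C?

saturation; I_C ≈ 29 mA

Assume active: I_B = (8.9 − 0.7)/15 = 0.547 mA, giving I_C = β·I_B = 54.7 mA.
But then V_CE = 14 − 54.7×0.47 = -11.7 V < V_CE(sat) = 0.2 V — impossible in the active region.
So the transistor is saturated. With V_CE = 0.2 V, I_C = (V_CC − 0.2)/R_C = 13.8/0.47 = 29.4 mA.
Check: β·I_B = 54.7 mA > I_C = 29.4 mA, confirming saturation.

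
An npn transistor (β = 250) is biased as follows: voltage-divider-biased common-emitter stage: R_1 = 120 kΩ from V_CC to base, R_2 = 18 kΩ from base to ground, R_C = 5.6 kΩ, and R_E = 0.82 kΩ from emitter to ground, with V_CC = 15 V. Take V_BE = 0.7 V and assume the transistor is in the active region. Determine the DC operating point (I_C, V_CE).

Thevenize the base divider: V_Th = V_CC·R_2/(R_1+R_2) = 15×18/138 = 1.96 V, R_Th = R_1‖R_2 = 15.7 kΩ.
Base-emitter loop: V_Th = I_B·R_Th + V_BE + (β+1)I_B·R_E, so I_B = (1.96 − 0.7) / (15.7 + 251×0.82) = 0.00567 mA.
I_C = β·I_B = 250×0.00567 = 1.42 mA, and I_E = (β+1)I_B = 1.42 mA.
V_CE = V_CC − I_C·R_C − I_E·R_E = 15 − 1.42×5.6 − 1.42×0.82 = 5.89 V.
V_CE = 5.89 V > 0.2 V confirms active-region operation.

I_C ≈ 1.4 mA, V_CE ≈ 5.9 V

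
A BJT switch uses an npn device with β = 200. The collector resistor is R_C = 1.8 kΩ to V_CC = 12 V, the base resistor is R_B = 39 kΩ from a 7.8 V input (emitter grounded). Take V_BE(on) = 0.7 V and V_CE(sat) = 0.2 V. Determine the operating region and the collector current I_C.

saturation; I_C ≈ 6.6 mA

Assume active: I_B = (7.8 − 0.7)/39 = 0.182 mA, giving I_C = β·I_B = 36.4 mA.
But then V_CE = 12 − 36.4×1.8 = -53.5 V < V_CE(sat) = 0.2 V — impossible in the active region.
So the transistor is saturated. With V_CE = 0.2 V, I_C = (V_CC − 0.2)/R_C = 11.8/1.8 = 6.56 mA.
Check: β·I_B = 36.4 mA > I_C = 6.56 mA, confirming saturation.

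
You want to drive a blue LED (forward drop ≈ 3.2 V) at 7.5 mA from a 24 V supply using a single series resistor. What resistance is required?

The resistor drops V_S − V_D = 24 − 3.2 = 20.8 V at 7.5 mA.
R = 20.8 V / 7.5 mA = 2.77 kΩ.

R ≈ 2.8 kΩ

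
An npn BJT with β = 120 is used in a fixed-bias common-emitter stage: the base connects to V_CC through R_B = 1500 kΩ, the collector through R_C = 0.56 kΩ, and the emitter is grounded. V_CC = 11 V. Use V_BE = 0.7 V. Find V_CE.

Base loop: V_CC = I_B·R_B + V_BE, so I_B = (11 − 0.7)/1500 kΩ = 0.00687 mA.
In the active region I_C = β·I_B = 120 × 0.00687 = 0.824 mA.
Collector loop: V_CE = V_CC − I_C·R_C = 11 − 0.824×0.56 = 10.5 V.
Since V_CE = 10.5 V > V_CE(sat) ≈ 0.2 V, the transistor is in the active region as assumed.

V_CE ≈ 11 V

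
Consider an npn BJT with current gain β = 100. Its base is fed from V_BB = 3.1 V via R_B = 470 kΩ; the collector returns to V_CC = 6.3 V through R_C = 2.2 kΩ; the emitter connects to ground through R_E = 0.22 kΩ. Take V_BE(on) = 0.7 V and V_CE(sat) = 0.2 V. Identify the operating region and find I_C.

Assume active. Base-emitter loop: I_B = (V_BB − V_BE)/(R_B + (β+1)R_E) = (3.1 − 0.7)/(470 + 101×0.22) = 0.00488 mA.
I_C = β·I_B = 100×0.00488 = 0.488 mA.
V_CE = V_CC − I_C·R_C − I_E·R_E = 6.3 − 0.488×2.2 − 0.492×0.22 = 5.12 V > V_CE(sat), so the active-region assumption holds.

active; I_C ≈ 0.49 mA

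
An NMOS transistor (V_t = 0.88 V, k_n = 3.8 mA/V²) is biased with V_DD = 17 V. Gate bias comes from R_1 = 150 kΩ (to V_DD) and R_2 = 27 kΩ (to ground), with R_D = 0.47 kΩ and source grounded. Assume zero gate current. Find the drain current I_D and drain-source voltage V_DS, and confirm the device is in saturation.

V_G = V_DD·R_2/(R_1+R_2) = 17×27/177 = 2.59 V. With the source grounded, V_GS = V_G = 2.59 V.
Assume saturation: I_D = (k_n/2)(V_GS − V_t)² = (3.8/2)×(2.59 − 0.88)² = 1.9×1.71² = 5.58 mA.
V_DS = V_DD − I_D·R_D = 17 − 5.58×0.47 = 14.4 V.
Saturation requires V_DS ≥ V_GS − V_t = 1.71 V; 14.4 ≥ 1.71 ✓.

I_D ≈ 5.6 mA, V_DS ≈ 14 V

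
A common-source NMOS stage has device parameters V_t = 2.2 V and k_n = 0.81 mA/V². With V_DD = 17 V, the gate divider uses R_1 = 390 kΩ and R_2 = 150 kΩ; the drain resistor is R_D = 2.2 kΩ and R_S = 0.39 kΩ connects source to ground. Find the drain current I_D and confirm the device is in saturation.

I_D ≈ 1.5 mA

V_G = V_DD·R_2/(R_1+R_2) = 17×150/540 = 4.72 V.
Assume saturation: I_D = (k_n/2)(V_GS − V_t)² with V_GS = V_G − I_D·R_S = 4.72 − 0.39·I_D.
Substituting gives 0.0616·I_D² − 1.8·I_D + 2.58 = 0, with roots I_D = 1.51 or 27.7 mA.
The root I_D = 27.7 mA gives V_GS = -6.06 V ≤ V_t, so take I_D = 1.51 mA.
Then V_GS = 4.13 V and V_DS = V_DD − I_D(R_D+R_S) = 17 − 1.51×2.59 = 13.1 V.
Saturation requires V_DS ≥ V_GS − V_t = 1.93 V; 13.1 ≥ 1.93 ✓.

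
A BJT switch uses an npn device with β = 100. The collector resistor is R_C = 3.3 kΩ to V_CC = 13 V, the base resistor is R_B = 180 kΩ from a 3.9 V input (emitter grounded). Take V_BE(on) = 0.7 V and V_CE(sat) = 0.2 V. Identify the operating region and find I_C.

active; I_C ≈ 1.8 mA

Assume active. Base-emitter loop: I_B = (V_BB − V_BE)/R_B = (3.9 − 0.7)/180 = 0.0178 mA.
I_C = β·I_B = 100×0.0178 = 1.78 mA.
V_CE = V_CC − I_C·R_C = 13 − 1.78×3.3 = 7.13 V > V_CE(sat), so the active-region assumption holds.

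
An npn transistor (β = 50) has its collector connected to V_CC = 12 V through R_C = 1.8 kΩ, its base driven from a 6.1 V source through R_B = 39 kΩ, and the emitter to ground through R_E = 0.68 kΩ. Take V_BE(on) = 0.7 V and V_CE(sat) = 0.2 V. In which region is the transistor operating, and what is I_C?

Assume active. Base-emitter loop: I_B = (V_BB − V_BE)/(R_B + (β+1)R_E) = (6.1 − 0.7)/(39 + 51×0.68) = 0.0733 mA.
I_C = β·I_B = 50×0.0733 = 3.66 mA.
V_CE = V_CC − I_C·R_C − I_E·R_E = 12 − 3.66×1.8 − 3.74×0.68 = 2.86 V > V_CE(sat), so the active-region assumption holds.

active; I_C ≈ 3.7 mA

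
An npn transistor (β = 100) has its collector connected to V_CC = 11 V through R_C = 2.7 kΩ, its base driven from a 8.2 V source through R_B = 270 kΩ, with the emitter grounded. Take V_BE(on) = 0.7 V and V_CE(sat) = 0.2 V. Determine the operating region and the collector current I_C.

Assume active. Base-emitter loop: I_B = (V_BB − V_BE)/R_B = (8.2 − 0.7)/270 = 0.0278 mA.
I_C = β·I_B = 100×0.0278 = 2.78 mA.
V_CE = V_CC − I_C·R_C = 11 − 2.78×2.7 = 3.5 V > V_CE(sat), so the active-region assumption holds.

active; I_C ≈ 2.8 mA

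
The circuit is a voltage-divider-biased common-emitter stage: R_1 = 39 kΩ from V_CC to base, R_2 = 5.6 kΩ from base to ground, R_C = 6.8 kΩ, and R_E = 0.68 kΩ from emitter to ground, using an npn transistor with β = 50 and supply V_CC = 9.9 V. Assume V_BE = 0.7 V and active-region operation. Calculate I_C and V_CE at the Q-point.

Thevenize the base divider: V_Th = V_CC·R_2/(R_1+R_2) = 9.9×5.6/44.6 = 1.24 V, R_Th = R_1‖R_2 = 4.9 kΩ.
Base-emitter loop: V_Th = I_B·R_Th + V_BE + (β+1)I_B·R_E, so I_B = (1.24 − 0.7) / (4.9 + 51×0.68) = 0.0137 mA.
I_C = β·I_B = 50×0.0137 = 0.686 mA, and I_E = (β+1)I_B = 0.7 mA.
V_CE = V_CC − I_C·R_C − I_E·R_E = 9.9 − 0.686×6.8 − 0.7×0.68 = 4.76 V.
V_CE = 4.76 V > 0.2 V confirms active-region operation.

I_C ≈ 0.69 mA, V_CE ≈ 4.8 V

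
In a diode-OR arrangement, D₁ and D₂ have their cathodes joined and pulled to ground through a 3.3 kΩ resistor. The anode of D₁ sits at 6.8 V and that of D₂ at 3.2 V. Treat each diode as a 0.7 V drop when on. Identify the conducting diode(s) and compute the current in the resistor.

Assume both conduct. Then node N would need to be at both 6.8−0.7 = 6.1 V and 3.2−0.7 = 2.5 V, which is impossible.
Assume only D₁ conducts: V_N = 6.8 − 0.7 = 6.1 V, so I_R = 6.1/3.3 = 1.85 mA.
Check D₂: its anode-to-cathode voltage is 3.2 − 6.1 = -2.9 V < 0.7 V, so it is off. The assumption is consistent.

Only D₁ conducts; I_R ≈ 1.8 mA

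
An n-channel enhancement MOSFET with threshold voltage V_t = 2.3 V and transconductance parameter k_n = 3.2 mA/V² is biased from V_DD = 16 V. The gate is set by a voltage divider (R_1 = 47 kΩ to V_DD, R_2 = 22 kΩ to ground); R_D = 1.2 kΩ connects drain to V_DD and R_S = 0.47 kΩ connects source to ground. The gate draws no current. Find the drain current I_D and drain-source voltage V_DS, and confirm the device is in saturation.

V_G = V_DD·R_2/(R_1+R_2) = 16×22/69 = 5.1 V.
Assume saturation: I_D = (k_n/2)(V_GS − V_t)² with V_GS = V_G − I_D·R_S = 5.1 − 0.47·I_D.
Substituting gives 0.353·I_D² − 5.21·I_D + 12.6 = 0, with roots I_D = 3.03 or 11.7 mA.
The root I_D = 11.7 mA gives V_GS = -0.406 V ≤ V_t, so take I_D = 3.03 mA.
Then V_GS = 3.68 V and V_DS = V_DD − I_D(R_D+R_S) = 16 − 3.03×1.67 = 10.9 V.
Saturation requires V_DS ≥ V_GS − V_t = 1.38 V; 10.9 ≥ 1.38 ✓.

I_D ≈ 3 mA, V_DS ≈ 11 V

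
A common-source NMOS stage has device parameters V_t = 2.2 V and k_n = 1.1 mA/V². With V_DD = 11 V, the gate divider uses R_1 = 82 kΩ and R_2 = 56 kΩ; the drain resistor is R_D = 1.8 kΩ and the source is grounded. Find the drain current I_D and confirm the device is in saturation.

I_D ≈ 2.8 mA

V_G = V_DD·R_2/(R_1+R_2) = 11×56/138 = 4.46 V. With the source grounded, V_GS = V_G = 4.46 V.
Assume saturation: I_D = (k_n/2)(V_GS − V_t)² = (1.1/2)×(4.46 − 2.2)² = 0.55×2.26² = 2.82 mA.
V_DS = V_DD − I_D·R_D = 11 − 2.82×1.8 = 5.93 V.
Saturation requires V_DS ≥ V_GS − V_t = 2.26 V; 5.93 ≥ 2.26 ✓.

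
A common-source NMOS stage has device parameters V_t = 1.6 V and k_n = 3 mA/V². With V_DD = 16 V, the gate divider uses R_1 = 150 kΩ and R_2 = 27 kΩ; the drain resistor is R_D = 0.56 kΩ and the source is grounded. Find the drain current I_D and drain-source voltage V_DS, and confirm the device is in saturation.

V_G = V_DD·R_2/(R_1+R_2) = 16×27/177 = 2.44 V. With the source grounded, V_GS = V_G = 2.44 V.
Assume saturation: I_D = (k_n/2)(V_GS − V_t)² = (3/2)×(2.44 − 1.6)² = 1.5×0.841² = 1.06 mA.
V_DS = V_DD − I_D·R_D = 16 − 1.06×0.56 = 15.4 V.
Saturation requires V_DS ≥ V_GS − V_t = 0.841 V; 15.4 ≥ 0.841 ✓.

I_D ≈ 1.1 mA, V_DS ≈ 15 V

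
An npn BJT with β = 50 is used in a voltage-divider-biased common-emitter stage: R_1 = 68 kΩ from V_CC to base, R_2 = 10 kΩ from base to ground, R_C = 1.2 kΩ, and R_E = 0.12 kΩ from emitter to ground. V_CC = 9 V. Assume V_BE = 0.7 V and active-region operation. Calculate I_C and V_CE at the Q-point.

I_C ≈ 1.5 mA, V_CE ≈ 7 V

Thevenize the base divider: V_Th = V_CC·R_2/(R_1+R_2) = 9×10/78 = 1.15 V, R_Th = R_1‖R_2 = 8.72 kΩ.
Base-emitter loop: V_Th = I_B·R_Th + V_BE + (β+1)I_B·R_E, so I_B = (1.15 − 0.7) / (8.72 + 51×0.12) = 0.0306 mA.
I_C = β·I_B = 50×0.0306 = 1.53 mA, and I_E = (β+1)I_B = 1.56 mA.
V_CE = V_CC − I_C·R_C − I_E·R_E = 9 − 1.53×1.2 − 1.56×0.12 = 6.98 V.
V_CE = 6.98 V > 0.2 V confirms active-region operation.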